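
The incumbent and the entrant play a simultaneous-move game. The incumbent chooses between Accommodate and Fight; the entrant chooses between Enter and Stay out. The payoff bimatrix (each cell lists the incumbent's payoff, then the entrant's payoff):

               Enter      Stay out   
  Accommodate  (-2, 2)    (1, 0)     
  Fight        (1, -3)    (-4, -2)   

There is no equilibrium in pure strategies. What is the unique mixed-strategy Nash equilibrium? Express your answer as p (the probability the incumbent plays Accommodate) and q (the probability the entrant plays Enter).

For the entrant to be willing to mix, the entrant must be indifferent between Enter and Stay out, which pins down the incumbent's mix.
  the entrant's expected payoff from Enter: p·2 + (1−p)·(-3) = 5p - 3
  the entrant's expected payoff from Stay out: p·0 + (1−p)·(-2) = 2p - 2
  5p - 3 = 2p - 2  ⇒  3p = 1  ⇒  p = 1/3.
Set the incumbent's expected payoff from Accommodate equal to that from Fight:
  the incumbent's expected payoff from Accommodate: q·(-2) + (1−q)·1 = -3q + 1
  the incumbent's expected payoff from Fight: q·1 + (1−q)·(-4) = 5q - 4
  -3q + 1 = 5q - 4  ⇒  -8q = -5  ⇒  q = 5/8.

p = 1/3, q = 5/8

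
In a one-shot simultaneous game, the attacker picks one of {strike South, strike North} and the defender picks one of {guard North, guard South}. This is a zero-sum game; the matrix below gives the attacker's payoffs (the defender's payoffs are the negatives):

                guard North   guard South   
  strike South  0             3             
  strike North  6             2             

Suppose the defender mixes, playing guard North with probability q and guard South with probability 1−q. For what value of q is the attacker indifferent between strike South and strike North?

q = 1/7

The attacker's indifference between strike South and strike North determines the defender's mixing probability q:
  the attacker's payoff from strike South: q·0 + (1−q)·3 = -3q + 3
  the attacker's payoff from strike North: q·6 + (1−q)·2 = 4q + 2
  -3q + 3 = 4q + 2  ⇒  -7q = -1  ⇒  q = 1/7.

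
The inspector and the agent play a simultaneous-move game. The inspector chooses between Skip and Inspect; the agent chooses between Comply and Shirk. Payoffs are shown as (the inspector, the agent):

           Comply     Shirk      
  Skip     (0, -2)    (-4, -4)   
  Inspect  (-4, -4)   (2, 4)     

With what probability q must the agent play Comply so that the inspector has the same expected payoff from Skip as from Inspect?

For the inspector to be willing to mix, the inspector must be indifferent between Skip and Inspect, which pins down the agent's mix.
  the inspector's expected payoff from Skip: q·0 + (1−q)·(-4) = 4q - 4
  the inspector's expected payoff from Inspect: q·(-4) + (1−q)·2 = -6q + 2
  4q - 4 = -6q + 2  ⇒  10q = 6  ⇒  q = 3/5.

q = 3/5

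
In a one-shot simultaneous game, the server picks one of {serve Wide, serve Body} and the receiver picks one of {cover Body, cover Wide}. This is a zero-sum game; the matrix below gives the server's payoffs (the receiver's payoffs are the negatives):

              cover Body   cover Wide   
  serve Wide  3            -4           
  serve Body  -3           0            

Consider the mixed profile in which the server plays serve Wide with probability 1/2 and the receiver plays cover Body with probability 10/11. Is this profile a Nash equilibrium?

No

Given the server's mix p = 1/2, the receiver's payoff from cover Body is 0 but from cover Wide is 2. The receiver strictly prefers cover Wide, so the receiver would not mix.
So the proposed profile is not a Nash equilibrium.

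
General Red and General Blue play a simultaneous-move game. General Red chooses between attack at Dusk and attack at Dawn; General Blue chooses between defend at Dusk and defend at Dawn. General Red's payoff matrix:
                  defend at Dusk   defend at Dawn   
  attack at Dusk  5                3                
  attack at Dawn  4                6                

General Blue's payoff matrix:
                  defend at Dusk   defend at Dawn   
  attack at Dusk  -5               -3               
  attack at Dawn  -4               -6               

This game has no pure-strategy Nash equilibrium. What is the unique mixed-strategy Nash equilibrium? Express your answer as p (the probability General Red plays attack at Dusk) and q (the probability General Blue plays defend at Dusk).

In a mixed equilibrium General Blue is indifferent between defend at Dusk and defend at Dawn; this condition fixes p.
  General Blue's payoff to defend at Dusk: p·(-5) + (1−p)·(-4) = -p - 4
  General Blue's payoff to defend at Dawn: p·(-3) + (1−p)·(-6) = 3p - 6
  -p - 4 = 3p - 6  ⇒  -4p = -2  ⇒  p = 1/2.
Set General Red's expected payoff from attack at Dusk equal to that from attack at Dawn:
  General Red's payoff from attack at Dusk: q·5 + (1−q)·3 = 2q + 3
  General Red's payoff from attack at Dawn: q·4 + (1−q)·6 = -2q + 6
  2q + 3 = -2q + 6  ⇒  4q = 3  ⇒  q = 3/4.

p = 1/2, q = 3/4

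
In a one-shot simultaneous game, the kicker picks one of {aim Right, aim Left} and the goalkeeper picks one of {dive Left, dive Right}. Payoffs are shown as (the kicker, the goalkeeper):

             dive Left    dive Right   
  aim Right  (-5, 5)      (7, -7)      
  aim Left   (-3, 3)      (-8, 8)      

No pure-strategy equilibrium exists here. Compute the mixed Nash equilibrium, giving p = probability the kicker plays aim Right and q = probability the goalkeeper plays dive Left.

In a mixed equilibrium the goalkeeper is indifferent between dive Left and dive Right; this condition fixes p.
  the goalkeeper's payoff from dive Left: p·5 + (1−p)·3 = 2p + 3
  the goalkeeper's payoff from dive Right: p·(-7) + (1−p)·8 = -15p + 8
  2p + 3 = -15p + 8  ⇒  17p = 5  ⇒  p = 5/17.
The goalkeeper's mix must leave the kicker indifferent between aim Right and aim Left.
  the kicker's payoff from aim Right: q·(-5) + (1−q)·7 = -12q + 7
  the kicker's payoff from aim Left: q·(-3) + (1−q)·(-8) = 5q - 8
  -12q + 7 = 5q - 8  ⇒  -17q = -15  ⇒  q = 15/17.

p = 5/17, q = 15/17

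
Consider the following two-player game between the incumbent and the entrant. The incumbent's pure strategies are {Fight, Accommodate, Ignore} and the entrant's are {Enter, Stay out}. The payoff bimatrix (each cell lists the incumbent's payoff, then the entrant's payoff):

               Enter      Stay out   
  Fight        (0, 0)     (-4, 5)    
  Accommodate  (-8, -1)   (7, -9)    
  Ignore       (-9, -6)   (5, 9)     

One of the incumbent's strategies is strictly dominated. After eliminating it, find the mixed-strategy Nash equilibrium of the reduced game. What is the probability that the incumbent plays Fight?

p = 8/13

The incumbent's strategy Ignore is strictly dominated by Accommodate: -8 > -9 and 7 > 5. Eliminate Ignore.
The entrant's indifference between Enter and Stay out determines the incumbent's mixing probability p:
  the entrant's expected payoff from Enter: p·0 + (1−p)·(-1) = p - 1
  the entrant's expected payoff from Stay out: p·5 + (1−p)·(-9) = 14p - 9
  p - 1 = 14p - 9  ⇒  -13p = -8  ⇒  p = 8/13.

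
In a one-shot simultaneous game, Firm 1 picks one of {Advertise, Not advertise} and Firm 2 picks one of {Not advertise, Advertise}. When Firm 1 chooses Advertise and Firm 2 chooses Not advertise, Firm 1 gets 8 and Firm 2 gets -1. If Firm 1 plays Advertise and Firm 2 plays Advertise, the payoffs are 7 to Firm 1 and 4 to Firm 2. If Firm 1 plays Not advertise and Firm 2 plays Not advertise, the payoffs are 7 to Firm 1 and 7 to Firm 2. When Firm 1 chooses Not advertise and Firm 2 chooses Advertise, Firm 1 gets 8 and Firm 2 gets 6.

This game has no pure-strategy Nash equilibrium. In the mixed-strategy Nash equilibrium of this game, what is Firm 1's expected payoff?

For Firm 1 to be willing to mix, Firm 1 must be indifferent between Advertise and Not advertise, which pins down Firm 2's mix.
  Firm 1's expected payoff from Advertise: q·8 + (1−q)·7 = q + 7
  Firm 1's expected payoff from Not advertise: q·7 + (1−q)·8 = -q + 8
  q + 7 = -q + 8  ⇒  2q = 1  ⇒  q = 1/2.
At equilibrium Firm 1 is indifferent across rows, so Firm 1's payoff equals the payoff from Advertise: (1/2)·8 + (1/2)·7 = 15/2.

15/2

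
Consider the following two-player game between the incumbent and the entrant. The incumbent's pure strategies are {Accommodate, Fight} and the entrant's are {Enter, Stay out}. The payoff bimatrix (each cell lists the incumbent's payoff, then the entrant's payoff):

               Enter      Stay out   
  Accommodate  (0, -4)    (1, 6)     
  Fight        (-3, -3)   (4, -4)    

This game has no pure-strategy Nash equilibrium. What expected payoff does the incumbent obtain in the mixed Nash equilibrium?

The incumbent's indifference between Accommodate and Fight determines the entrant's mixing probability q:
  the incumbent's payoff to Accommodate: q·0 + (1−q)·1 = -q + 1
  the incumbent's payoff to Fight: q·(-3) + (1−q)·4 = -7q + 4
  -q + 1 = -7q + 4  ⇒  6q = 3  ⇒  q = 1/2.
At equilibrium the incumbent is indifferent across rows, so the incumbent's payoff equals the payoff from Accommodate: (1/2)·0 + (1/2)·1 = 1/2.

1/2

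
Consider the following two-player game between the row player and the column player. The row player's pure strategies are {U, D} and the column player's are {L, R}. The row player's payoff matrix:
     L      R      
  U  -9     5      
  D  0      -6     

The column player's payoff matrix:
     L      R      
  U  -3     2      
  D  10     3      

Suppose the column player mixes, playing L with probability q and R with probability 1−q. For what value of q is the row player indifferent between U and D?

q = 11/20

Set the row player's expected payoff from U equal to that from D:
  the row player's payoff to U: q·(-9) + (1−q)·5 = -14q + 5
  the row player's payoff to D: q·0 + (1−q)·(-6) = 6q - 6
  -14q + 5 = 6q - 6  ⇒  -20q = -11  ⇒  q = 11/20.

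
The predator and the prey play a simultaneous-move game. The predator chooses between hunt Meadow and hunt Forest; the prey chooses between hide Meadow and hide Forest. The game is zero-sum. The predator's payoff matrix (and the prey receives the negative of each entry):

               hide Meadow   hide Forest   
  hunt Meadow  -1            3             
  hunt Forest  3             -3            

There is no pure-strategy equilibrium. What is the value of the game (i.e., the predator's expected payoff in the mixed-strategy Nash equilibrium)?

In a mixed equilibrium the predator is indifferent between hunt Meadow and hunt Forest; this condition fixes q.
  the predator's payoff to hunt Meadow: q·(-1) + (1−q)·3 = -4q + 3
  the predator's payoff to hunt Forest: q·3 + (1−q)·(-3) = 6q - 3
  -4q + 3 = 6q - 3  ⇒  -10q = -6  ⇒  q = 3/5.
The value is the predator's expected payoff against this mix (using hunt Meadow): (3/5)·(-1) + (2/5)·3 = 3/5.

v = 3/5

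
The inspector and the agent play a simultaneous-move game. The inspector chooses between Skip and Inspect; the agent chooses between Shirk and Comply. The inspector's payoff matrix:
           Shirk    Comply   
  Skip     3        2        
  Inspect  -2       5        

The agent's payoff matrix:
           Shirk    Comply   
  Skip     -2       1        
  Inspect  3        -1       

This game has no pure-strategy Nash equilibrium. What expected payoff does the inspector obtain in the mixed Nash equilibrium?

19/8

The inspector's indifference between Skip and Inspect determines the agent's mixing probability q:
  the inspector's payoff from Skip: q·3 + (1−q)·2 = q + 2
  the inspector's payoff from Inspect: q·(-2) + (1−q)·5 = -7q + 5
  q + 2 = -7q + 5  ⇒  8q = 3  ⇒  q = 3/8.
At equilibrium the inspector is indifferent across rows, so the inspector's payoff equals the payoff from Skip: (3/8)·3 + (5/8)·2 = 19/8.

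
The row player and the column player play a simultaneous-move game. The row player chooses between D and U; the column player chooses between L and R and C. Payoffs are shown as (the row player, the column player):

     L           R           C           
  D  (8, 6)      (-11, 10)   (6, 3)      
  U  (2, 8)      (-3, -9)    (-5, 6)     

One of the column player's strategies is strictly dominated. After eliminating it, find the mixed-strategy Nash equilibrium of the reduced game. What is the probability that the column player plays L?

q = 4/7

The column player's strategy C is strictly dominated by L: 6 > 3 and 8 > 6. Eliminate C.
The column player's mix must leave the row player indifferent between D and U.
  the row player's expected payoff from D: q·8 + (1−q)·(-11) = 19q - 11
  the row player's expected payoff from U: q·2 + (1−q)·(-3) = 5q - 3
  19q - 11 = 5q - 3  ⇒  14q = 8  ⇒  q = 4/7.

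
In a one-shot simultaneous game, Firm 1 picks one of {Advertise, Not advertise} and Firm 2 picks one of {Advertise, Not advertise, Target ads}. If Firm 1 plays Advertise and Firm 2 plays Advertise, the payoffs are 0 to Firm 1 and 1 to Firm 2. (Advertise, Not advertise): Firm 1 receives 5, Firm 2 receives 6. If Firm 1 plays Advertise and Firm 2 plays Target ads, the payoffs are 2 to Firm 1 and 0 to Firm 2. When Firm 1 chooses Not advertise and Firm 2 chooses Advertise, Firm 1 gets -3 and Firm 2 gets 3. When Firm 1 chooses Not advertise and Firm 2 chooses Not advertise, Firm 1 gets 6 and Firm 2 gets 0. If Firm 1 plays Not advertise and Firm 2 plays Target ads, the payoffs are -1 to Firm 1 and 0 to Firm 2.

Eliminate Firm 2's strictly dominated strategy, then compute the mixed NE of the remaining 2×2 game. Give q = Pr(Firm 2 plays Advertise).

Firm 2's strategy Target ads is strictly dominated by Advertise: 1 > 0 and 3 > 0. Eliminate Target ads.
Firm 2's mix must leave Firm 1 indifferent between Advertise and Not advertise.
  Firm 1's payoff to Advertise: q·0 + (1−q)·5 = -5q + 5
  Firm 1's payoff to Not advertise: q·(-3) + (1−q)·6 = -9q + 6
  -5q + 5 = -9q + 6  ⇒  4q = 1  ⇒  q = 1/4.

q = 1/4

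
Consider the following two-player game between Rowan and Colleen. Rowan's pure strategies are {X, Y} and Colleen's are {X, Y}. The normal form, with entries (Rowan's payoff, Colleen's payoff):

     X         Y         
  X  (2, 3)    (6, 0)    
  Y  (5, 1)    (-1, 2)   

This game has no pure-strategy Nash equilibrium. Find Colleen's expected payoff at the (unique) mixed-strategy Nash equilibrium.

3/2

Rowan's mix must leave Colleen indifferent between X and Y.
  Colleen's payoff from X: p·3 + (1−p)·1 = 2p + 1
  Colleen's payoff from Y: p·0 + (1−p)·2 = -2p + 2
  2p + 1 = -2p + 2  ⇒  4p = 1  ⇒  p = 1/4.
At equilibrium Colleen is indifferent across columns, so Colleen's payoff equals the payoff from X: (1/4)·3 + (3/4)·1 = 3/2.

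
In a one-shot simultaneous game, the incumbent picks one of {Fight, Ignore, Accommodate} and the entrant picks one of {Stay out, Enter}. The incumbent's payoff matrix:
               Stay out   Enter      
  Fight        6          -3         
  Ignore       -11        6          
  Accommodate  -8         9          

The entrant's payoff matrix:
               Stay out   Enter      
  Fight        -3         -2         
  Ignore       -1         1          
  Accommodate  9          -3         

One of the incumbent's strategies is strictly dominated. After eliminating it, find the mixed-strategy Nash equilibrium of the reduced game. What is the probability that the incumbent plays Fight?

p = 12/13

The incumbent's strategy Ignore is strictly dominated by Accommodate: -8 > -11 and 9 > 6. Eliminate Ignore.
The entrant's indifference between Stay out and Enter determines the incumbent's mixing probability p:
  the entrant's expected payoff from Stay out: p·(-3) + (1−p)·9 = -12p + 9
  the entrant's expected payoff from Enter: p·(-2) + (1−p)·(-3) = p - 3
  -12p + 9 = p - 3  ⇒  -13p = -12  ⇒  p = 12/13.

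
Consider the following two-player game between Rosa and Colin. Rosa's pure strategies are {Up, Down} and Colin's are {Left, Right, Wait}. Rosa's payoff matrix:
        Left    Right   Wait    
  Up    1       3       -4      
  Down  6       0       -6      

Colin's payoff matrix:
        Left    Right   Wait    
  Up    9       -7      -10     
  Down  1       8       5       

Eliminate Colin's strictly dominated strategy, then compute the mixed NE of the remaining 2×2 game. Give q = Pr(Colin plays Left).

Colin's strategy Wait is strictly dominated by Right: -7 > -10 and 8 > 5. Eliminate Wait.
Colin's mix must leave Rosa indifferent between Up and Down.
  Rosa's expected payoff from Up: q·1 + (1−q)·3 = -2q + 3
  Rosa's expected payoff from Down: q·6 + (1−q)·0 = 6q
  -2q + 3 = 6q  ⇒  -8q = -3  ⇒  q = 3/8.

q = 3/8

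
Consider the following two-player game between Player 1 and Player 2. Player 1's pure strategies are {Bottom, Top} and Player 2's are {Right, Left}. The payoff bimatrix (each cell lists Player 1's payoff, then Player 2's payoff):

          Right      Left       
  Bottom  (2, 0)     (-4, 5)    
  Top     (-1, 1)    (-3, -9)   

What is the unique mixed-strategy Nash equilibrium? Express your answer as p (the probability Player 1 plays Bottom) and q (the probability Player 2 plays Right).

p = 2/3, q = 1/4

Player 2's indifference between Right and Left determines Player 1's mixing probability p:
  Player 2's expected payoff from Right: p·0 + (1−p)·1 = -p + 1
  Player 2's expected payoff from Left: p·5 + (1−p)·(-9) = 14p - 9
  -p + 1 = 14p - 9  ⇒  -15p = -10  ⇒  p = 2/3.
Player 2's mix must leave Player 1 indifferent between Bottom and Top.
  Player 1's payoff from Bottom: q·2 + (1−q)·(-4) = 6q - 4
  Player 1's payoff from Top: q·(-1) + (1−q)·(-3) = 2q - 3
  6q - 4 = 2q - 3  ⇒  4q = 1  ⇒  q = 1/4.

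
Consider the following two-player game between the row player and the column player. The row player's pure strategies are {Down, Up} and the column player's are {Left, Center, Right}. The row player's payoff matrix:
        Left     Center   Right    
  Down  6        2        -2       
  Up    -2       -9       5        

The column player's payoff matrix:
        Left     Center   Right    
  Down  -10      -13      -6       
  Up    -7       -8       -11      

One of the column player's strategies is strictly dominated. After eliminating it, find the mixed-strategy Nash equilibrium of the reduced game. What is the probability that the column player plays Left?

q = 7/15

The column player's strategy Center is strictly dominated by Left: -10 > -13 and -7 > -8. Eliminate Center.
The row player's indifference between Down and Up determines the column player's mixing probability q:
  the row player's payoff to Down: q·6 + (1−q)·(-2) = 8q - 2
  the row player's payoff to Up: q·(-2) + (1−q)·5 = -7q + 5
  8q - 2 = -7q + 5  ⇒  15q = 7  ⇒  q = 7/15.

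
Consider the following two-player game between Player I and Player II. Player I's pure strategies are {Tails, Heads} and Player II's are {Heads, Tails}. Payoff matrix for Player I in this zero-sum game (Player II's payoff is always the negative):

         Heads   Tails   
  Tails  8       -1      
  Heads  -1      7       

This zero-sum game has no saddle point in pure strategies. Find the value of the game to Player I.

v = 55/17

For Player I to be willing to mix, Player I must be indifferent between Tails and Heads, which pins down Player II's mix.
  Player I's payoff from Tails: q·8 + (1−q)·(-1) = 9q - 1
  Player I's payoff from Heads: q·(-1) + (1−q)·7 = -8q + 7
  9q - 1 = -8q + 7  ⇒  17q = 8  ⇒  q = 8/17.
The value is Player I's expected payoff against this mix (using Tails): (8/17)·8 + (9/17)·(-1) = 55/17.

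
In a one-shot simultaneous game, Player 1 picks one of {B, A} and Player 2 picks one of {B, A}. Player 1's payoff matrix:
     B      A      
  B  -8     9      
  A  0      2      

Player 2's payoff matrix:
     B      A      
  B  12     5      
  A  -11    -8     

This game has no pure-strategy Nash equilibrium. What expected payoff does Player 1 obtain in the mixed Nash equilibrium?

Player 1's indifference between B and A determines Player 2's mixing probability q:
  Player 1's payoff to B: q·(-8) + (1−q)·9 = -17q + 9
  Player 1's payoff to A: q·0 + (1−q)·2 = -2q + 2
  -17q + 9 = -2q + 2  ⇒  -15q = -7  ⇒  q = 7/15.
At equilibrium Player 1 is indifferent across rows, so Player 1's payoff equals the payoff from B: (7/15)·(-8) + (8/15)·9 = 16/15.

16/15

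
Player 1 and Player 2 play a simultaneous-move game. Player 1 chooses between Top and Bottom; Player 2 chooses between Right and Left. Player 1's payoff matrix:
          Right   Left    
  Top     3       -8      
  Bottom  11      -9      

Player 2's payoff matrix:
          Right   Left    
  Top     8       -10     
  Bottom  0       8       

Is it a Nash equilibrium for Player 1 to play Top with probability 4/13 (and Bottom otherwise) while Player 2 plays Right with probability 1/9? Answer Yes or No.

Check Player 2's indifference given Player 1's mix p = 4/13:
  payoff from Right = 32/13; payoff from Left = 32/13 — equal.
Check Player 1's indifference given Player 2's mix q = 1/9:
  payoff from Top = -61/9; payoff from Bottom = -61/9 — equal.
Both players are indifferent, so neither can profitably deviate.

Yes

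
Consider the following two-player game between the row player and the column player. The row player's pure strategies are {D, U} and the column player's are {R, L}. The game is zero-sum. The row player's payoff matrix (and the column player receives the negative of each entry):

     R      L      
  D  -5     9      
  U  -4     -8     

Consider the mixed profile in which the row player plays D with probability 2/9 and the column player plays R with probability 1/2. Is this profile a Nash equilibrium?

Given the column player's mix q = 1/2, the row player's payoff from D is 2 but from U is -6. The row player strictly prefers D, so the row player would not mix.
So the proposed profile is not a Nash equilibrium.

No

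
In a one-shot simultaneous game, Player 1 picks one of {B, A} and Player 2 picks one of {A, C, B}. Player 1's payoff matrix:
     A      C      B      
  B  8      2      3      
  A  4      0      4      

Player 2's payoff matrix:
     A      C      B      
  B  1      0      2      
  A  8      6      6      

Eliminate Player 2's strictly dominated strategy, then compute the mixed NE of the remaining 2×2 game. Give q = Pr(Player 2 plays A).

q = 1/5

Player 2's strategy C is strictly dominated by A: 1 > 0 and 8 > 6. Eliminate C.
Player 2's mix must leave Player 1 indifferent between B and A.
  Player 1's expected payoff from B: q·8 + (1−q)·3 = 5q + 3
  Player 1's expected payoff from A: q·4 + (1−q)·4 = 4
  5q + 3 = 4  ⇒  5q = 1  ⇒  q = 1/5.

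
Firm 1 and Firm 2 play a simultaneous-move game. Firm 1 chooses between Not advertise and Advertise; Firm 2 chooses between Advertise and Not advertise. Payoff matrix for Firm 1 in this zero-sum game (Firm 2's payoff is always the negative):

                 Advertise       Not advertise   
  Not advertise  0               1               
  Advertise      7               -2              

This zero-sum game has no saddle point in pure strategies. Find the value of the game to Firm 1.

Firm 2's mix must leave Firm 1 indifferent between Not advertise and Advertise.
  Firm 1's payoff to Not advertise: q·0 + (1−q)·1 = -q + 1
  Firm 1's payoff to Advertise: q·7 + (1−q)·(-2) = 9q - 2
  -q + 1 = 9q - 2  ⇒  -10q = -3  ⇒  q = 3/10.
The value is Firm 1's expected payoff against this mix (using Not advertise): (3/10)·0 + (7/10)·1 = 7/10.

v = 7/10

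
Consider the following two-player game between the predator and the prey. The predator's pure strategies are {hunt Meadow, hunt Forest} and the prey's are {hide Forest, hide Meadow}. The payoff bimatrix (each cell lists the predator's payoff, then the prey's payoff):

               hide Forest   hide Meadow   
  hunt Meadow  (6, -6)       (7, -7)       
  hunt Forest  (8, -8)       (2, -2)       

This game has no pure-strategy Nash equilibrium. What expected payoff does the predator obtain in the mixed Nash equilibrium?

Set the predator's expected payoff from hunt Meadow equal to that from hunt Forest:
  the predator's payoff to hunt Meadow: q·6 + (1−q)·7 = -q + 7
  the predator's payoff to hunt Forest: q·8 + (1−q)·2 = 6q + 2
  -q + 7 = 6q + 2  ⇒  -7q = -5  ⇒  q = 5/7.
At equilibrium the predator is indifferent across rows, so the predator's payoff equals the payoff from hunt Meadow: (5/7)·6 + (2/7)·7 = 44/7.

44/7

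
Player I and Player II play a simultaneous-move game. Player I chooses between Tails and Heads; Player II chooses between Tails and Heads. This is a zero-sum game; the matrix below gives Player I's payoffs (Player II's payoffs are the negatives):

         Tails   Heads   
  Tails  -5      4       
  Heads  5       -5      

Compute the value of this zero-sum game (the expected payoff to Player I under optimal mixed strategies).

v = -5/19

For Player I to be willing to mix, Player I must be indifferent between Tails and Heads, which pins down Player II's mix.
  Player I's expected payoff from Tails: q·(-5) + (1−q)·4 = -9q + 4
  Player I's expected payoff from Heads: q·5 + (1−q)·(-5) = 10q - 5
  -9q + 4 = 10q - 5  ⇒  -19q = -9  ⇒  q = 9/19.
The value is Player I's expected payoff against this mix (using Tails): (9/19)·(-5) + (10/19)·4 = -5/19.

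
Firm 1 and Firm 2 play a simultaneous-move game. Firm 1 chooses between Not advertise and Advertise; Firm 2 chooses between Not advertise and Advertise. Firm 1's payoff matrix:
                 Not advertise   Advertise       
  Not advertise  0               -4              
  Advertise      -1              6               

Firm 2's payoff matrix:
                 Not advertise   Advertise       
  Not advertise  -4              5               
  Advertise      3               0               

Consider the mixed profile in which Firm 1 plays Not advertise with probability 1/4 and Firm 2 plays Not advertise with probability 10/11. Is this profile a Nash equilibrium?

Check Firm 2's indifference given Firm 1's mix p = 1/4:
  payoff from Not advertise = 5/4; payoff from Advertise = 5/4 — equal.
Check Firm 1's indifference given Firm 2's mix q = 10/11:
  payoff from Not advertise = -4/11; payoff from Advertise = -4/11 — equal.
Both players are indifferent, so neither can profitably deviate.

Yes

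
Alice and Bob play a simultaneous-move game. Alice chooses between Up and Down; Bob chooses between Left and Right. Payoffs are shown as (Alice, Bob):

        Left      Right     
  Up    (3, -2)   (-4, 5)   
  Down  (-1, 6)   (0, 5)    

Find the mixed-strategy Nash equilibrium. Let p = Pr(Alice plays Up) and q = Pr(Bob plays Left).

For Bob to be willing to mix, Bob must be indifferent between Left and Right, which pins down Alice's mix.
  Bob's expected payoff from Left: p·(-2) + (1−p)·6 = -8p + 6
  Bob's expected payoff from Right: p·5 + (1−p)·5 = 5
  -8p + 6 = 5  ⇒  -8p = -1  ⇒  p = 1/8.
Bob's mix must leave Alice indifferent between Up and Down.
  Alice's expected payoff from Up: q·3 + (1−q)·(-4) = 7q - 4
  Alice's expected payoff from Down: q·(-1) + (1−q)·0 = -q
  7q - 4 = -q  ⇒  8q = 4  ⇒  q = 1/2.

p = 1/8, q = 1/2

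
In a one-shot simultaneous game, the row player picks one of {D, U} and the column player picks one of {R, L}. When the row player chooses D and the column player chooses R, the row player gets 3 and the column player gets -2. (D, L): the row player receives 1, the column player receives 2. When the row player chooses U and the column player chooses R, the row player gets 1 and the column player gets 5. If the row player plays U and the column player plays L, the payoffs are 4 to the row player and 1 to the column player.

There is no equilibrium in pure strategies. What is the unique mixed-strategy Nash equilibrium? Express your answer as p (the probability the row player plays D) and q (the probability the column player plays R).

For the column player to be willing to mix, the column player must be indifferent between R and L, which pins down the row player's mix.
  the column player's expected payoff from R: p·(-2) + (1−p)·5 = -7p + 5
  the column player's expected payoff from L: p·2 + (1−p)·1 = p + 1
  -7p + 5 = p + 1  ⇒  -8p = -4  ⇒  p = 1/2.
In a mixed equilibrium the row player is indifferent between D and U; this condition fixes q.
  the row player's payoff from D: q·3 + (1−q)·1 = 2q + 1
  the row player's payoff from U: q·1 + (1−q)·4 = -3q + 4
  2q + 1 = -3q + 4  ⇒  5q = 3  ⇒  q = 3/5.

p = 1/2, q = 3/5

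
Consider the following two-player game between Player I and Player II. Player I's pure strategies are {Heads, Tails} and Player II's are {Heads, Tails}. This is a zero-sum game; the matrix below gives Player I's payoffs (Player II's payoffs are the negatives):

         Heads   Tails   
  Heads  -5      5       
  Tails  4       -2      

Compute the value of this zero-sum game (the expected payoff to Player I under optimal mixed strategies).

Set Player I's expected payoff from Heads equal to that from Tails:
  Player I's payoff to Heads: q·(-5) + (1−q)·5 = -10q + 5
  Player I's payoff to Tails: q·4 + (1−q)·(-2) = 6q - 2
  -10q + 5 = 6q - 2  ⇒  -16q = -7  ⇒  q = 7/16.
The value is Player I's expected payoff against this mix (using Heads): (7/16)·(-5) + (9/16)·5 = 5/8.

v = 5/8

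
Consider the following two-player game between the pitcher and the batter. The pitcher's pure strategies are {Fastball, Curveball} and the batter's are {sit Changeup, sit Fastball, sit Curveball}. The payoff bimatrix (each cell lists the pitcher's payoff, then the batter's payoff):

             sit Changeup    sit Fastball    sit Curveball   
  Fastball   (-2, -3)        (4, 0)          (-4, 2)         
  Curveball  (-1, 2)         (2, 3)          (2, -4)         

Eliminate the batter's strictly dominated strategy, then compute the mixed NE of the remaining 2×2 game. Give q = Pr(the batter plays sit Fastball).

q = 3/4

The batter's strategy sit Changeup is strictly dominated by sit Fastball: 0 > -3 and 3 > 2. Eliminate sit Changeup.
Set the pitcher's expected payoff from Fastball equal to that from Curveball:
  the pitcher's payoff to Fastball: q·4 + (1−q)·(-4) = 8q - 4
  the pitcher's payoff to Curveball: q·2 + (1−q)·2 = 2
  8q - 4 = 2  ⇒  8q = 6  ⇒  q = 3/4.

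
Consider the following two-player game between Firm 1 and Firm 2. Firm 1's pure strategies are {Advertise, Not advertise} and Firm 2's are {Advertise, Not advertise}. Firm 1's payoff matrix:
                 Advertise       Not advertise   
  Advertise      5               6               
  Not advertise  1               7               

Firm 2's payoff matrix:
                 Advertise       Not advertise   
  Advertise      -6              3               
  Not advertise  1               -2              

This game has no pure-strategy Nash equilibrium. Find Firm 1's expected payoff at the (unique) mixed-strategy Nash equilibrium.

29/5

Set Firm 1's expected payoff from Advertise equal to that from Not advertise:
  Firm 1's expected payoff from Advertise: q·5 + (1−q)·6 = -q + 6
  Firm 1's expected payoff from Not advertise: q·1 + (1−q)·7 = -6q + 7
  -q + 6 = -6q + 7  ⇒  5q = 1  ⇒  q = 1/5.
At equilibrium Firm 1 is indifferent across rows, so Firm 1's payoff equals the payoff from Advertise: (1/5)·5 + (4/5)·6 = 29/5.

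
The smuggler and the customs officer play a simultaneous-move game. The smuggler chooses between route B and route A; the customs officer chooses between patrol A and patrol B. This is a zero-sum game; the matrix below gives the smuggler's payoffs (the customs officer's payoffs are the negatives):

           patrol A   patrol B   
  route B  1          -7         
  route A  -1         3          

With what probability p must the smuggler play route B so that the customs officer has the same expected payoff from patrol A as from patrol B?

p = 1/3

For the customs officer to be willing to mix, the customs officer must be indifferent between patrol A and patrol B, which pins down the smuggler's mix.
  the customs officer's payoff from patrol A: p·(-1) + (1−p)·1 = -2p + 1
  the customs officer's payoff from patrol B: p·7 + (1−p)·(-3) = 10p - 3
  -2p + 1 = 10p - 3  ⇒  -12p = -4  ⇒  p = 1/3.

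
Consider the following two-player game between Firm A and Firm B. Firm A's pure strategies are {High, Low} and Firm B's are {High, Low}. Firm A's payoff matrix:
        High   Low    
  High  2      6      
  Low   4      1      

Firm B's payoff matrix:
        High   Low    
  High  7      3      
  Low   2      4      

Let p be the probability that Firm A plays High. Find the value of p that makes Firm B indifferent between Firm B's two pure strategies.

p = 1/3

For Firm B to be willing to mix, Firm B must be indifferent between High and Low, which pins down Firm A's mix.
  Firm B's expected payoff from High: p·7 + (1−p)·2 = 5p + 2
  Firm B's expected payoff from Low: p·3 + (1−p)·4 = -p + 4
  5p + 2 = -p + 4  ⇒  6p = 2  ⇒  p = 1/3.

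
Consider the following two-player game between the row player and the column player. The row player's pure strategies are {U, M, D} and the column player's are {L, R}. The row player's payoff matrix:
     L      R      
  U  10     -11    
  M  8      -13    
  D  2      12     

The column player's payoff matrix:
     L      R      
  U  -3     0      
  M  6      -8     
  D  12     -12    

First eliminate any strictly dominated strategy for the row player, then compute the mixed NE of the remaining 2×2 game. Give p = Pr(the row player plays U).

The row player's strategy M is strictly dominated by U: 10 > 8 and -11 > -13. Eliminate M.
The row player's mix must leave the column player indifferent between L and R.
  the column player's expected payoff from L: p·(-3) + (1−p)·12 = -15p + 12
  the column player's expected payoff from R: p·0 + (1−p)·(-12) = 12p - 12
  -15p + 12 = 12p - 12  ⇒  -27p = -24  ⇒  p = 8/9.

p = 8/9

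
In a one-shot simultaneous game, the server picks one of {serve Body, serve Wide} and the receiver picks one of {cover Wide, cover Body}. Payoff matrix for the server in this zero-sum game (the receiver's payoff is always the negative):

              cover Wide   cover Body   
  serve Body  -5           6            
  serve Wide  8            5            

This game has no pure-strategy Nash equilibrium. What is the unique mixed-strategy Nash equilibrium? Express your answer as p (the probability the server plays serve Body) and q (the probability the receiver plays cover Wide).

p = 3/14, q = 1/14

For the receiver to be willing to mix, the receiver must be indifferent between cover Wide and cover Body, which pins down the server's mix.
  the receiver's expected payoff from cover Wide: p·5 + (1−p)·(-8) = 13p - 8
  the receiver's expected payoff from cover Body: p·(-6) + (1−p)·(-5) = -p - 5
  13p - 8 = -p - 5  ⇒  14p = 3  ⇒  p = 3/14.
Set the server's expected payoff from serve Body equal to that from serve Wide:
  the server's expected payoff from serve Body: q·(-5) + (1−q)·6 = -11q + 6
  the server's expected payoff from serve Wide: q·8 + (1−q)·5 = 3q + 5
  -11q + 6 = 3q + 5  ⇒  -14q = -1  ⇒  q = 1/14.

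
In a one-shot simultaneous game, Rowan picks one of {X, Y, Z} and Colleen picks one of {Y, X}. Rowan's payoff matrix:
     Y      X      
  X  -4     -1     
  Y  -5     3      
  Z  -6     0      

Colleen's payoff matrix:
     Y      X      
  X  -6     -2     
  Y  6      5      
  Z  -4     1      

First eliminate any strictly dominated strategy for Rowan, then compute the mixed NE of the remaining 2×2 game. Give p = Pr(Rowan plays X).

Rowan's strategy Z is strictly dominated by Y: -5 > -6 and 3 > 0. Eliminate Z.
In a mixed equilibrium Colleen is indifferent between Y and X; this condition fixes p.
  Colleen's expected payoff from Y: p·(-6) + (1−p)·6 = -12p + 6
  Colleen's expected payoff from X: p·(-2) + (1−p)·5 = -7p + 5
  -12p + 6 = -7p + 5  ⇒  -5p = -1  ⇒  p = 1/5.

p = 1/5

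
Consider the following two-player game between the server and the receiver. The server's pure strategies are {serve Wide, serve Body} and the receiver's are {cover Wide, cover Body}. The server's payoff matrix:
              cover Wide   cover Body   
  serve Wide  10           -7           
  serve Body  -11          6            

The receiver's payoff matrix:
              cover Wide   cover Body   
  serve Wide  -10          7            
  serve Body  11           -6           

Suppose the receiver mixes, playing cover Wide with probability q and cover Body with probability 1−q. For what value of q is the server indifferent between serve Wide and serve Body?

Set the server's expected payoff from serve Wide equal to that from serve Body:
  the server's expected payoff from serve Wide: q·10 + (1−q)·(-7) = 17q - 7
  the server's expected payoff from serve Body: q·(-11) + (1−q)·6 = -17q + 6
  17q - 7 = -17q + 6  ⇒  34q = 13  ⇒  q = 13/34.

q = 13/34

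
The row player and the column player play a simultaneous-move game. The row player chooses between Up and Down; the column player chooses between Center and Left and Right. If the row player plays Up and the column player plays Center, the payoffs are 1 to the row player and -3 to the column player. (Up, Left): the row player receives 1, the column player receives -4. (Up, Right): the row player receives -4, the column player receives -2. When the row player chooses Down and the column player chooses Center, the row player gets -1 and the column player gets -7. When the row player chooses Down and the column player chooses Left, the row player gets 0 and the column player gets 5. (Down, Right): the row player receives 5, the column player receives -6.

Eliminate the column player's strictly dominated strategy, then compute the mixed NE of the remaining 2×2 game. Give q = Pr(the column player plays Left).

The column player's strategy Center is strictly dominated by Right: -2 > -3 and -6 > -7. Eliminate Center.
In a mixed equilibrium the row player is indifferent between Up and Down; this condition fixes q.
  the row player's payoff from Up: q·1 + (1−q)·(-4) = 5q - 4
  the row player's payoff from Down: q·0 + (1−q)·5 = -5q + 5
  5q - 4 = -5q + 5  ⇒  10q = 9  ⇒  q = 9/10.

q = 9/10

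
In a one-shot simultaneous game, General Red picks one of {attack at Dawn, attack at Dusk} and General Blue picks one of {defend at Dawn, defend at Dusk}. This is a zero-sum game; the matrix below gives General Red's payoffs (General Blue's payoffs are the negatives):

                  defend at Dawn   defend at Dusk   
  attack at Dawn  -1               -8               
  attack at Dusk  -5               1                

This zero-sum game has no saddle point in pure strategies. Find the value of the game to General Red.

v = -41/13

In a mixed equilibrium General Red is indifferent between attack at Dawn and attack at Dusk; this condition fixes q.
  General Red's expected payoff from attack at Dawn: q·(-1) + (1−q)·(-8) = 7q - 8
  General Red's expected payoff from attack at Dusk: q·(-5) + (1−q)·1 = -6q + 1
  7q - 8 = -6q + 1  ⇒  13q = 9  ⇒  q = 9/13.
The value is General Red's expected payoff against this mix (using attack at Dawn): (9/13)·(-1) + (4/13)·(-8) = -41/13.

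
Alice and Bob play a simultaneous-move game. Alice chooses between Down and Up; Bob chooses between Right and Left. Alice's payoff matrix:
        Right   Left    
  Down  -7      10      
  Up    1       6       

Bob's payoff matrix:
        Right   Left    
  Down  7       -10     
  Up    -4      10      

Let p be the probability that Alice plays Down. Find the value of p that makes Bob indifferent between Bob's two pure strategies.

p = 14/31

In a mixed equilibrium Bob is indifferent between Right and Left; this condition fixes p.
  Bob's payoff from Right: p·7 + (1−p)·(-4) = 11p - 4
  Bob's payoff from Left: p·(-10) + (1−p)·10 = -20p + 10
  11p - 4 = -20p + 10  ⇒  31p = 14  ⇒  p = 14/31.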